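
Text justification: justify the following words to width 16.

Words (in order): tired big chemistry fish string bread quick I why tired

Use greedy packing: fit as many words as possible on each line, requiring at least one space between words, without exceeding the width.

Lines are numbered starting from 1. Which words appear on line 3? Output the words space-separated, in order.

Answer: string bread

Derivation:
Line 1: ['tired', 'big'] (min_width=9, slack=7)
Line 2: ['chemistry', 'fish'] (min_width=14, slack=2)
Line 3: ['string', 'bread'] (min_width=12, slack=4)
Line 4: ['quick', 'I', 'why'] (min_width=11, slack=5)
Line 5: ['tired'] (min_width=5, slack=11)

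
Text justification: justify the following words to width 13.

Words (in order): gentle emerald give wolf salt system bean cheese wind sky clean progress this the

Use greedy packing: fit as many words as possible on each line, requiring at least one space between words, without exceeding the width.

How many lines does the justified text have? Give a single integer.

Answer: 8

Derivation:
Line 1: ['gentle'] (min_width=6, slack=7)
Line 2: ['emerald', 'give'] (min_width=12, slack=1)
Line 3: ['wolf', 'salt'] (min_width=9, slack=4)
Line 4: ['system', 'bean'] (min_width=11, slack=2)
Line 5: ['cheese', 'wind'] (min_width=11, slack=2)
Line 6: ['sky', 'clean'] (min_width=9, slack=4)
Line 7: ['progress', 'this'] (min_width=13, slack=0)
Line 8: ['the'] (min_width=3, slack=10)
Total lines: 8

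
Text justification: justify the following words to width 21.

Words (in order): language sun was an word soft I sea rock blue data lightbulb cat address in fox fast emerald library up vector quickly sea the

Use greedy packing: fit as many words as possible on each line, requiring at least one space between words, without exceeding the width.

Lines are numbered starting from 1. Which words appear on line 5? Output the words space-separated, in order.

Answer: fast emerald library

Derivation:
Line 1: ['language', 'sun', 'was', 'an'] (min_width=19, slack=2)
Line 2: ['word', 'soft', 'I', 'sea', 'rock'] (min_width=20, slack=1)
Line 3: ['blue', 'data', 'lightbulb'] (min_width=19, slack=2)
Line 4: ['cat', 'address', 'in', 'fox'] (min_width=18, slack=3)
Line 5: ['fast', 'emerald', 'library'] (min_width=20, slack=1)
Line 6: ['up', 'vector', 'quickly', 'sea'] (min_width=21, slack=0)
Line 7: ['the'] (min_width=3, slack=18)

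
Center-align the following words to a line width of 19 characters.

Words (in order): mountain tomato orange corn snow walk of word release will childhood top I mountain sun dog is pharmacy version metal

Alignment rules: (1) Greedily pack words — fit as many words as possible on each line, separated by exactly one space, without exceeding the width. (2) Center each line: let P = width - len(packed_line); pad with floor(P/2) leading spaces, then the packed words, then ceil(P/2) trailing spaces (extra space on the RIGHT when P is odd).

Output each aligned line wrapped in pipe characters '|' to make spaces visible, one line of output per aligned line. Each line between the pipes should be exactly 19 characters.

Answer: |  mountain tomato  |
| orange corn snow  |
|   walk of word    |
|   release will    |
|  childhood top I  |
|mountain sun dog is|
| pharmacy version  |
|       metal       |

Derivation:
Line 1: ['mountain', 'tomato'] (min_width=15, slack=4)
Line 2: ['orange', 'corn', 'snow'] (min_width=16, slack=3)
Line 3: ['walk', 'of', 'word'] (min_width=12, slack=7)
Line 4: ['release', 'will'] (min_width=12, slack=7)
Line 5: ['childhood', 'top', 'I'] (min_width=15, slack=4)
Line 6: ['mountain', 'sun', 'dog', 'is'] (min_width=19, slack=0)
Line 7: ['pharmacy', 'version'] (min_width=16, slack=3)
Line 8: ['metal'] (min_width=5, slack=14)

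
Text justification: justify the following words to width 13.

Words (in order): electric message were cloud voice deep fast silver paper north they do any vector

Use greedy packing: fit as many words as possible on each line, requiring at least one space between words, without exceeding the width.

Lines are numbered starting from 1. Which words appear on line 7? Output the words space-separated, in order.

Line 1: ['electric'] (min_width=8, slack=5)
Line 2: ['message', 'were'] (min_width=12, slack=1)
Line 3: ['cloud', 'voice'] (min_width=11, slack=2)
Line 4: ['deep', 'fast'] (min_width=9, slack=4)
Line 5: ['silver', 'paper'] (min_width=12, slack=1)
Line 6: ['north', 'they', 'do'] (min_width=13, slack=0)
Line 7: ['any', 'vector'] (min_width=10, slack=3)

Answer: any vector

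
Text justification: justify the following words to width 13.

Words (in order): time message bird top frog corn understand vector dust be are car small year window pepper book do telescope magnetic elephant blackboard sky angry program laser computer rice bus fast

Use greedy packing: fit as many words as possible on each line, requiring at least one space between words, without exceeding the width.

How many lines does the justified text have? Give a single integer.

Answer: 17

Derivation:
Line 1: ['time', 'message'] (min_width=12, slack=1)
Line 2: ['bird', 'top', 'frog'] (min_width=13, slack=0)
Line 3: ['corn'] (min_width=4, slack=9)
Line 4: ['understand'] (min_width=10, slack=3)
Line 5: ['vector', 'dust'] (min_width=11, slack=2)
Line 6: ['be', 'are', 'car'] (min_width=10, slack=3)
Line 7: ['small', 'year'] (min_width=10, slack=3)
Line 8: ['window', 'pepper'] (min_width=13, slack=0)
Line 9: ['book', 'do'] (min_width=7, slack=6)
Line 10: ['telescope'] (min_width=9, slack=4)
Line 11: ['magnetic'] (min_width=8, slack=5)
Line 12: ['elephant'] (min_width=8, slack=5)
Line 13: ['blackboard'] (min_width=10, slack=3)
Line 14: ['sky', 'angry'] (min_width=9, slack=4)
Line 15: ['program', 'laser'] (min_width=13, slack=0)
Line 16: ['computer', 'rice'] (min_width=13, slack=0)
Line 17: ['bus', 'fast'] (min_width=8, slack=5)
Total lines: 17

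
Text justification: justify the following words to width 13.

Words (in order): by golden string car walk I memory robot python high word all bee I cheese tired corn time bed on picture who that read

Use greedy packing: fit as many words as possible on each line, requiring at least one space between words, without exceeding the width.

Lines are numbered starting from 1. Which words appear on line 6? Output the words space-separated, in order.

Line 1: ['by', 'golden'] (min_width=9, slack=4)
Line 2: ['string', 'car'] (min_width=10, slack=3)
Line 3: ['walk', 'I', 'memory'] (min_width=13, slack=0)
Line 4: ['robot', 'python'] (min_width=12, slack=1)
Line 5: ['high', 'word', 'all'] (min_width=13, slack=0)
Line 6: ['bee', 'I', 'cheese'] (min_width=12, slack=1)
Line 7: ['tired', 'corn'] (min_width=10, slack=3)
Line 8: ['time', 'bed', 'on'] (min_width=11, slack=2)
Line 9: ['picture', 'who'] (min_width=11, slack=2)
Line 10: ['that', 'read'] (min_width=9, slack=4)

Answer: bee I cheese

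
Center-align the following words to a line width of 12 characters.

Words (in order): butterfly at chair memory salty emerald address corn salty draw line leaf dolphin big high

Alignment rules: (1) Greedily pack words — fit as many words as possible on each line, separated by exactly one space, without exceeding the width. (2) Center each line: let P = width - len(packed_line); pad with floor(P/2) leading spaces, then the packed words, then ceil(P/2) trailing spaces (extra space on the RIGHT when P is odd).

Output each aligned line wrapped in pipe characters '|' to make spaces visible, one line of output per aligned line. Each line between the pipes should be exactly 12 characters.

Answer: |butterfly at|
|chair memory|
|   salty    |
|  emerald   |
|address corn|
| salty draw |
| line leaf  |
|dolphin big |
|    high    |

Derivation:
Line 1: ['butterfly', 'at'] (min_width=12, slack=0)
Line 2: ['chair', 'memory'] (min_width=12, slack=0)
Line 3: ['salty'] (min_width=5, slack=7)
Line 4: ['emerald'] (min_width=7, slack=5)
Line 5: ['address', 'corn'] (min_width=12, slack=0)
Line 6: ['salty', 'draw'] (min_width=10, slack=2)
Line 7: ['line', 'leaf'] (min_width=9, slack=3)
Line 8: ['dolphin', 'big'] (min_width=11, slack=1)
Line 9: ['high'] (min_width=4, slack=8)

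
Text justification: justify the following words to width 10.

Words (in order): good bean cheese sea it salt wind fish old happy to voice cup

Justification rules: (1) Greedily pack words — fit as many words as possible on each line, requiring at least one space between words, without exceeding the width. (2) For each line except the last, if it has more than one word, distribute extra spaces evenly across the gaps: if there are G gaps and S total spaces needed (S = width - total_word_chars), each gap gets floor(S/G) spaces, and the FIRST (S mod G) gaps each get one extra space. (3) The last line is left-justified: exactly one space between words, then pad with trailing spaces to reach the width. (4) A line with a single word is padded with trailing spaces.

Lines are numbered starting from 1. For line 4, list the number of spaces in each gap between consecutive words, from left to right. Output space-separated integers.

Line 1: ['good', 'bean'] (min_width=9, slack=1)
Line 2: ['cheese', 'sea'] (min_width=10, slack=0)
Line 3: ['it', 'salt'] (min_width=7, slack=3)
Line 4: ['wind', 'fish'] (min_width=9, slack=1)
Line 5: ['old', 'happy'] (min_width=9, slack=1)
Line 6: ['to', 'voice'] (min_width=8, slack=2)
Line 7: ['cup'] (min_width=3, slack=7)

Answer: 2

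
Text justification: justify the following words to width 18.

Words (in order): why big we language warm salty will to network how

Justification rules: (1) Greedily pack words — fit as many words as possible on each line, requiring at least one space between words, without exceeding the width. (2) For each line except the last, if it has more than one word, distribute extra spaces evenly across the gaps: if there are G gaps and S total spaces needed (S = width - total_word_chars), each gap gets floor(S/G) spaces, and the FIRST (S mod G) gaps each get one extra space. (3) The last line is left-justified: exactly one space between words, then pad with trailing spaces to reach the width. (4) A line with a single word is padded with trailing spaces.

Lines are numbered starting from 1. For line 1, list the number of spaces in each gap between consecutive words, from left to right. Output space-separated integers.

Answer: 5 5

Derivation:
Line 1: ['why', 'big', 'we'] (min_width=10, slack=8)
Line 2: ['language', 'warm'] (min_width=13, slack=5)
Line 3: ['salty', 'will', 'to'] (min_width=13, slack=5)
Line 4: ['network', 'how'] (min_width=11, slack=7)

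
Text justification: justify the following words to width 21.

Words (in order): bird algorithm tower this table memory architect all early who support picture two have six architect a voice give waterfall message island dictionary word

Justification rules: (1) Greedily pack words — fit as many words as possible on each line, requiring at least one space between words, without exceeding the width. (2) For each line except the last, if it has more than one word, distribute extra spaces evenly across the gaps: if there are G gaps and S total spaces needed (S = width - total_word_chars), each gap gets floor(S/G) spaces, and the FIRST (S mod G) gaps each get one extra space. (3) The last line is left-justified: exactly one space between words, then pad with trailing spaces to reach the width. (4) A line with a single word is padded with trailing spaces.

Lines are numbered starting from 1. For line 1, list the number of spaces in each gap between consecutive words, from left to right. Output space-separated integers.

Line 1: ['bird', 'algorithm', 'tower'] (min_width=20, slack=1)
Line 2: ['this', 'table', 'memory'] (min_width=17, slack=4)
Line 3: ['architect', 'all', 'early'] (min_width=19, slack=2)
Line 4: ['who', 'support', 'picture'] (min_width=19, slack=2)
Line 5: ['two', 'have', 'six'] (min_width=12, slack=9)
Line 6: ['architect', 'a', 'voice'] (min_width=17, slack=4)
Line 7: ['give', 'waterfall'] (min_width=14, slack=7)
Line 8: ['message', 'island'] (min_width=14, slack=7)
Line 9: ['dictionary', 'word'] (min_width=15, slack=6)

Answer: 2 1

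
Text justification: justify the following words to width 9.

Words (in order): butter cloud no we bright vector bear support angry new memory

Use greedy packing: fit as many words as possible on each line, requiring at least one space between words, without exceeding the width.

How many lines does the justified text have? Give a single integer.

Answer: 8

Derivation:
Line 1: ['butter'] (min_width=6, slack=3)
Line 2: ['cloud', 'no'] (min_width=8, slack=1)
Line 3: ['we', 'bright'] (min_width=9, slack=0)
Line 4: ['vector'] (min_width=6, slack=3)
Line 5: ['bear'] (min_width=4, slack=5)
Line 6: ['support'] (min_width=7, slack=2)
Line 7: ['angry', 'new'] (min_width=9, slack=0)
Line 8: ['memory'] (min_width=6, slack=3)
Total lines: 8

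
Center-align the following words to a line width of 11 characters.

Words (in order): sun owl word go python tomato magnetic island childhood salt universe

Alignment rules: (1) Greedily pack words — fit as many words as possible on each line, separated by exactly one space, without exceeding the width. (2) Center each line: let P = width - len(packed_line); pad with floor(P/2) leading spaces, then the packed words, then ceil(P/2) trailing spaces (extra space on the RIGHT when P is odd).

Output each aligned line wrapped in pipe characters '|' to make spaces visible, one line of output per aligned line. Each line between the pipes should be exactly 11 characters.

Answer: |  sun owl  |
|  word go  |
|  python   |
|  tomato   |
| magnetic  |
|  island   |
| childhood |
|   salt    |
| universe  |

Derivation:
Line 1: ['sun', 'owl'] (min_width=7, slack=4)
Line 2: ['word', 'go'] (min_width=7, slack=4)
Line 3: ['python'] (min_width=6, slack=5)
Line 4: ['tomato'] (min_width=6, slack=5)
Line 5: ['magnetic'] (min_width=8, slack=3)
Line 6: ['island'] (min_width=6, slack=5)
Line 7: ['childhood'] (min_width=9, slack=2)
Line 8: ['salt'] (min_width=4, slack=7)
Line 9: ['universe'] (min_width=8, slack=3)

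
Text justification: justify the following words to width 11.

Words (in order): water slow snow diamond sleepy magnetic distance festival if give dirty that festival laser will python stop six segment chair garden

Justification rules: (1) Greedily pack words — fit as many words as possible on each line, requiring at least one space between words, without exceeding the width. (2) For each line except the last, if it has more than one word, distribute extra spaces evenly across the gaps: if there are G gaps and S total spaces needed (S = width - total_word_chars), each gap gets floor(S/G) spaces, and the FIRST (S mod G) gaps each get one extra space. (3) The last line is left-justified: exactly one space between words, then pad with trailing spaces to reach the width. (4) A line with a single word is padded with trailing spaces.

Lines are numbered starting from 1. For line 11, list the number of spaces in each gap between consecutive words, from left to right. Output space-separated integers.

Answer: 2

Derivation:
Line 1: ['water', 'slow'] (min_width=10, slack=1)
Line 2: ['snow'] (min_width=4, slack=7)
Line 3: ['diamond'] (min_width=7, slack=4)
Line 4: ['sleepy'] (min_width=6, slack=5)
Line 5: ['magnetic'] (min_width=8, slack=3)
Line 6: ['distance'] (min_width=8, slack=3)
Line 7: ['festival', 'if'] (min_width=11, slack=0)
Line 8: ['give', 'dirty'] (min_width=10, slack=1)
Line 9: ['that'] (min_width=4, slack=7)
Line 10: ['festival'] (min_width=8, slack=3)
Line 11: ['laser', 'will'] (min_width=10, slack=1)
Line 12: ['python', 'stop'] (min_width=11, slack=0)
Line 13: ['six', 'segment'] (min_width=11, slack=0)
Line 14: ['chair'] (min_width=5, slack=6)
Line 15: ['garden'] (min_width=6, slack=5)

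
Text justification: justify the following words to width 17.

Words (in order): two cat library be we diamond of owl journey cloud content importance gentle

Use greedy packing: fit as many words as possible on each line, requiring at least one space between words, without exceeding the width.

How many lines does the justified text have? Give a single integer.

Answer: 5

Derivation:
Line 1: ['two', 'cat', 'library'] (min_width=15, slack=2)
Line 2: ['be', 'we', 'diamond', 'of'] (min_width=16, slack=1)
Line 3: ['owl', 'journey', 'cloud'] (min_width=17, slack=0)
Line 4: ['content'] (min_width=7, slack=10)
Line 5: ['importance', 'gentle'] (min_width=17, slack=0)
Total lines: 5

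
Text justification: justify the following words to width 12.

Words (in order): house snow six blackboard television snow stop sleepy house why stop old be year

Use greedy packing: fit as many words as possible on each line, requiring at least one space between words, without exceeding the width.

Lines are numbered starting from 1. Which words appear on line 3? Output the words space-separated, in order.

Answer: blackboard

Derivation:
Line 1: ['house', 'snow'] (min_width=10, slack=2)
Line 2: ['six'] (min_width=3, slack=9)
Line 3: ['blackboard'] (min_width=10, slack=2)
Line 4: ['television'] (min_width=10, slack=2)
Line 5: ['snow', 'stop'] (min_width=9, slack=3)
Line 6: ['sleepy', 'house'] (min_width=12, slack=0)
Line 7: ['why', 'stop', 'old'] (min_width=12, slack=0)
Line 8: ['be', 'year'] (min_width=7, slack=5)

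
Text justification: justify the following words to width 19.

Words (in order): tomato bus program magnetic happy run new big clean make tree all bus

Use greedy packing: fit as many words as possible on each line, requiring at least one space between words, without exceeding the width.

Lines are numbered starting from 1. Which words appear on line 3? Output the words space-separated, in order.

Answer: new big clean make

Derivation:
Line 1: ['tomato', 'bus', 'program'] (min_width=18, slack=1)
Line 2: ['magnetic', 'happy', 'run'] (min_width=18, slack=1)
Line 3: ['new', 'big', 'clean', 'make'] (min_width=18, slack=1)
Line 4: ['tree', 'all', 'bus'] (min_width=12, slack=7)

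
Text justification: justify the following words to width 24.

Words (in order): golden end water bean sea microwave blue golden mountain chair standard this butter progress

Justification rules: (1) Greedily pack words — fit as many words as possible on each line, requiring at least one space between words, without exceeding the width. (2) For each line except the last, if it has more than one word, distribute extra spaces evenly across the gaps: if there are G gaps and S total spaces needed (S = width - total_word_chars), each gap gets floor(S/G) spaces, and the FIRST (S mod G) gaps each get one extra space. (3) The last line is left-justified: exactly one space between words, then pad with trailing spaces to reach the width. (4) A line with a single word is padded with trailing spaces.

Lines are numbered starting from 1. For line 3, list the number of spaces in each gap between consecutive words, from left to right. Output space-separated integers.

Line 1: ['golden', 'end', 'water', 'bean'] (min_width=21, slack=3)
Line 2: ['sea', 'microwave', 'blue'] (min_width=18, slack=6)
Line 3: ['golden', 'mountain', 'chair'] (min_width=21, slack=3)
Line 4: ['standard', 'this', 'butter'] (min_width=20, slack=4)
Line 5: ['progress'] (min_width=8, slack=16)

Answer: 3 2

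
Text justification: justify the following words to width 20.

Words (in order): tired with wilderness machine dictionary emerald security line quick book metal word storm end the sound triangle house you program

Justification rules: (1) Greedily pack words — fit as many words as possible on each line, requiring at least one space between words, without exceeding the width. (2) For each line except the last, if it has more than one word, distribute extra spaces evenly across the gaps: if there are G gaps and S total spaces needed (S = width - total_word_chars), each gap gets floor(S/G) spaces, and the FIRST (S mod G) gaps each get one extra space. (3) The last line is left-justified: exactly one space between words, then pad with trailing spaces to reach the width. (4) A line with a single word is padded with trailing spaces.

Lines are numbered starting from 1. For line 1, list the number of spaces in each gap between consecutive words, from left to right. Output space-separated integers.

Line 1: ['tired', 'with'] (min_width=10, slack=10)
Line 2: ['wilderness', 'machine'] (min_width=18, slack=2)
Line 3: ['dictionary', 'emerald'] (min_width=18, slack=2)
Line 4: ['security', 'line', 'quick'] (min_width=19, slack=1)
Line 5: ['book', 'metal', 'word'] (min_width=15, slack=5)
Line 6: ['storm', 'end', 'the', 'sound'] (min_width=19, slack=1)
Line 7: ['triangle', 'house', 'you'] (min_width=18, slack=2)
Line 8: ['program'] (min_width=7, slack=13)

Answer: 11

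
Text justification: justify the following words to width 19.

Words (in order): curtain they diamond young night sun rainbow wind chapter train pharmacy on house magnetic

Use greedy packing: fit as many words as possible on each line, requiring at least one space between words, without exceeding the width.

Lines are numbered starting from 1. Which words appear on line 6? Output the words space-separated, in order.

Line 1: ['curtain', 'they'] (min_width=12, slack=7)
Line 2: ['diamond', 'young', 'night'] (min_width=19, slack=0)
Line 3: ['sun', 'rainbow', 'wind'] (min_width=16, slack=3)
Line 4: ['chapter', 'train'] (min_width=13, slack=6)
Line 5: ['pharmacy', 'on', 'house'] (min_width=17, slack=2)
Line 6: ['magnetic'] (min_width=8, slack=11)

Answer: magnetic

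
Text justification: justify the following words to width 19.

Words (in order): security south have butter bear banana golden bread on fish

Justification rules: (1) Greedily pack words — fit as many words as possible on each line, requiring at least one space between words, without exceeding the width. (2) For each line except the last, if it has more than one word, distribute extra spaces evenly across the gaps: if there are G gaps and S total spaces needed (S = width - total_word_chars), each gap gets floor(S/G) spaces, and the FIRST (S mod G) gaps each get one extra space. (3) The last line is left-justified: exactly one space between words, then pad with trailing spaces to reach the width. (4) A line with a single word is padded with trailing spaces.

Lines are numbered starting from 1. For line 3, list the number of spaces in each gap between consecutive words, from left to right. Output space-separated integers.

Answer: 3 3

Derivation:
Line 1: ['security', 'south', 'have'] (min_width=19, slack=0)
Line 2: ['butter', 'bear', 'banana'] (min_width=18, slack=1)
Line 3: ['golden', 'bread', 'on'] (min_width=15, slack=4)
Line 4: ['fish'] (min_width=4, slack=15)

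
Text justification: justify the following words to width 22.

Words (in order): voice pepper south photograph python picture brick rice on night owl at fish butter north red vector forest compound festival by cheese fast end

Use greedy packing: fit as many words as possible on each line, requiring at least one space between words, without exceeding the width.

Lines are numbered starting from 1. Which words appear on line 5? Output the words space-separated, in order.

Line 1: ['voice', 'pepper', 'south'] (min_width=18, slack=4)
Line 2: ['photograph', 'python'] (min_width=17, slack=5)
Line 3: ['picture', 'brick', 'rice', 'on'] (min_width=21, slack=1)
Line 4: ['night', 'owl', 'at', 'fish'] (min_width=17, slack=5)
Line 5: ['butter', 'north', 'red'] (min_width=16, slack=6)
Line 6: ['vector', 'forest', 'compound'] (min_width=22, slack=0)
Line 7: ['festival', 'by', 'cheese'] (min_width=18, slack=4)
Line 8: ['fast', 'end'] (min_width=8, slack=14)

Answer: butter north red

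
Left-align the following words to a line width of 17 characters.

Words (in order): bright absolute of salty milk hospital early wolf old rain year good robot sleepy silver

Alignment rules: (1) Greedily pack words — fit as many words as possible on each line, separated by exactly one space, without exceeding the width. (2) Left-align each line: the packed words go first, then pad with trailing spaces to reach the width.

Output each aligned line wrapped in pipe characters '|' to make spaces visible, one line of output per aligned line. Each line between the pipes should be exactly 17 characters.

Answer: |bright absolute  |
|of salty milk    |
|hospital early   |
|wolf old rain    |
|year good robot  |
|sleepy silver    |

Derivation:
Line 1: ['bright', 'absolute'] (min_width=15, slack=2)
Line 2: ['of', 'salty', 'milk'] (min_width=13, slack=4)
Line 3: ['hospital', 'early'] (min_width=14, slack=3)
Line 4: ['wolf', 'old', 'rain'] (min_width=13, slack=4)
Line 5: ['year', 'good', 'robot'] (min_width=15, slack=2)
Line 6: ['sleepy', 'silver'] (min_width=13, slack=4)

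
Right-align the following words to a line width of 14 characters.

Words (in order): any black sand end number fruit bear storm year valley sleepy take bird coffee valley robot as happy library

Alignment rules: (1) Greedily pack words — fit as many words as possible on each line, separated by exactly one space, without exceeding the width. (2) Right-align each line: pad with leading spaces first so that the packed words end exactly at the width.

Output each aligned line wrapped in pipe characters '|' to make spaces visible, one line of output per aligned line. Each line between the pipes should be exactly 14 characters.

Line 1: ['any', 'black', 'sand'] (min_width=14, slack=0)
Line 2: ['end', 'number'] (min_width=10, slack=4)
Line 3: ['fruit', 'bear'] (min_width=10, slack=4)
Line 4: ['storm', 'year'] (min_width=10, slack=4)
Line 5: ['valley', 'sleepy'] (min_width=13, slack=1)
Line 6: ['take', 'bird'] (min_width=9, slack=5)
Line 7: ['coffee', 'valley'] (min_width=13, slack=1)
Line 8: ['robot', 'as', 'happy'] (min_width=14, slack=0)
Line 9: ['library'] (min_width=7, slack=7)

Answer: |any black sand|
|    end number|
|    fruit bear|
|    storm year|
| valley sleepy|
|     take bird|
| coffee valley|
|robot as happy|
|       library|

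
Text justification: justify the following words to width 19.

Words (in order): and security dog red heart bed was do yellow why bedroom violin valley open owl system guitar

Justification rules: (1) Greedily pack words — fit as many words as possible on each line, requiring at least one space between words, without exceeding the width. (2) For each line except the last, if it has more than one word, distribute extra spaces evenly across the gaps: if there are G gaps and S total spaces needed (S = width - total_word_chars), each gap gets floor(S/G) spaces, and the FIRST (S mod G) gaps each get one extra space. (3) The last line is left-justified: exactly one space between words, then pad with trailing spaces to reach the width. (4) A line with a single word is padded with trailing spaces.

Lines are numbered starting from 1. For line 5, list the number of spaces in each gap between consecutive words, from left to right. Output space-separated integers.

Line 1: ['and', 'security', 'dog'] (min_width=16, slack=3)
Line 2: ['red', 'heart', 'bed', 'was'] (min_width=17, slack=2)
Line 3: ['do', 'yellow', 'why'] (min_width=13, slack=6)
Line 4: ['bedroom', 'violin'] (min_width=14, slack=5)
Line 5: ['valley', 'open', 'owl'] (min_width=15, slack=4)
Line 6: ['system', 'guitar'] (min_width=13, slack=6)

Answer: 3 3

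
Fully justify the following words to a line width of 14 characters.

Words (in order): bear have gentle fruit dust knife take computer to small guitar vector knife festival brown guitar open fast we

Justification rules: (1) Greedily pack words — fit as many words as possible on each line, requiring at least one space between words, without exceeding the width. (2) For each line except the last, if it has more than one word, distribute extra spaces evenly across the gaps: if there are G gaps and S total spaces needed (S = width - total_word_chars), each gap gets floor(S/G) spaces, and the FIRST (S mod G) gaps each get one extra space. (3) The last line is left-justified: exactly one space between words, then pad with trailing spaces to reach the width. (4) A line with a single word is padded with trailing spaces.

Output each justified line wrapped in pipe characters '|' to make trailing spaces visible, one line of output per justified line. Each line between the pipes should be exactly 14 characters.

Answer: |bear      have|
|gentle   fruit|
|dust     knife|
|take  computer|
|to       small|
|guitar  vector|
|knife festival|
|brown   guitar|
|open fast we  |

Derivation:
Line 1: ['bear', 'have'] (min_width=9, slack=5)
Line 2: ['gentle', 'fruit'] (min_width=12, slack=2)
Line 3: ['dust', 'knife'] (min_width=10, slack=4)
Line 4: ['take', 'computer'] (min_width=13, slack=1)
Line 5: ['to', 'small'] (min_width=8, slack=6)
Line 6: ['guitar', 'vector'] (min_width=13, slack=1)
Line 7: ['knife', 'festival'] (min_width=14, slack=0)
Line 8: ['brown', 'guitar'] (min_width=12, slack=2)
Line 9: ['open', 'fast', 'we'] (min_width=12, slack=2)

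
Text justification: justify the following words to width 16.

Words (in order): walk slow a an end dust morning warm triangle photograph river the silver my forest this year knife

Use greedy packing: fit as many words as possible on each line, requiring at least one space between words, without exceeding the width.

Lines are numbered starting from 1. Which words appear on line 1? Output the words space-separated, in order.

Line 1: ['walk', 'slow', 'a', 'an'] (min_width=14, slack=2)
Line 2: ['end', 'dust', 'morning'] (min_width=16, slack=0)
Line 3: ['warm', 'triangle'] (min_width=13, slack=3)
Line 4: ['photograph', 'river'] (min_width=16, slack=0)
Line 5: ['the', 'silver', 'my'] (min_width=13, slack=3)
Line 6: ['forest', 'this', 'year'] (min_width=16, slack=0)
Line 7: ['knife'] (min_width=5, slack=11)

Answer: walk slow a an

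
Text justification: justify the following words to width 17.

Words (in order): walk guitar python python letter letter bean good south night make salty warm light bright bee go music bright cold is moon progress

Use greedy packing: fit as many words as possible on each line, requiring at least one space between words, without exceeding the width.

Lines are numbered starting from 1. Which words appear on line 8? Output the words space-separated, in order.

Line 1: ['walk', 'guitar'] (min_width=11, slack=6)
Line 2: ['python', 'python'] (min_width=13, slack=4)
Line 3: ['letter', 'letter'] (min_width=13, slack=4)
Line 4: ['bean', 'good', 'south'] (min_width=15, slack=2)
Line 5: ['night', 'make', 'salty'] (min_width=16, slack=1)
Line 6: ['warm', 'light', 'bright'] (min_width=17, slack=0)
Line 7: ['bee', 'go', 'music'] (min_width=12, slack=5)
Line 8: ['bright', 'cold', 'is'] (min_width=14, slack=3)
Line 9: ['moon', 'progress'] (min_width=13, slack=4)

Answer: bright cold is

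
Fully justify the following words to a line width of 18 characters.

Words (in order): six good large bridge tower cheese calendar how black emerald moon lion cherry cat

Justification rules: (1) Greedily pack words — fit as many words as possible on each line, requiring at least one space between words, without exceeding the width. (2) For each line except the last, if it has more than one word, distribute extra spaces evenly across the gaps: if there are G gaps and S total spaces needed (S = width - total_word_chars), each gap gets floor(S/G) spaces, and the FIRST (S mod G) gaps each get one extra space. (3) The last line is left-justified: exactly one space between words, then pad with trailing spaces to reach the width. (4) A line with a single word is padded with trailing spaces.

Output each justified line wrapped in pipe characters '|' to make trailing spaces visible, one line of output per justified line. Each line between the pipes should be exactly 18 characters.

Line 1: ['six', 'good', 'large'] (min_width=14, slack=4)
Line 2: ['bridge', 'tower'] (min_width=12, slack=6)
Line 3: ['cheese', 'calendar'] (min_width=15, slack=3)
Line 4: ['how', 'black', 'emerald'] (min_width=17, slack=1)
Line 5: ['moon', 'lion', 'cherry'] (min_width=16, slack=2)
Line 6: ['cat'] (min_width=3, slack=15)

Answer: |six   good   large|
|bridge       tower|
|cheese    calendar|
|how  black emerald|
|moon  lion  cherry|
|cat               |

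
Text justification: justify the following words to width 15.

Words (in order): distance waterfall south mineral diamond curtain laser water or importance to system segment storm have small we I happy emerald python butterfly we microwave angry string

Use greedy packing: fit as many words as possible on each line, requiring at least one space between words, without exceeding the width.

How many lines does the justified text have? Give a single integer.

Line 1: ['distance'] (min_width=8, slack=7)
Line 2: ['waterfall', 'south'] (min_width=15, slack=0)
Line 3: ['mineral', 'diamond'] (min_width=15, slack=0)
Line 4: ['curtain', 'laser'] (min_width=13, slack=2)
Line 5: ['water', 'or'] (min_width=8, slack=7)
Line 6: ['importance', 'to'] (min_width=13, slack=2)
Line 7: ['system', 'segment'] (min_width=14, slack=1)
Line 8: ['storm', 'have'] (min_width=10, slack=5)
Line 9: ['small', 'we', 'I'] (min_width=10, slack=5)
Line 10: ['happy', 'emerald'] (min_width=13, slack=2)
Line 11: ['python'] (min_width=6, slack=9)
Line 12: ['butterfly', 'we'] (min_width=12, slack=3)
Line 13: ['microwave', 'angry'] (min_width=15, slack=0)
Line 14: ['string'] (min_width=6, slack=9)
Total lines: 14

Answer: 14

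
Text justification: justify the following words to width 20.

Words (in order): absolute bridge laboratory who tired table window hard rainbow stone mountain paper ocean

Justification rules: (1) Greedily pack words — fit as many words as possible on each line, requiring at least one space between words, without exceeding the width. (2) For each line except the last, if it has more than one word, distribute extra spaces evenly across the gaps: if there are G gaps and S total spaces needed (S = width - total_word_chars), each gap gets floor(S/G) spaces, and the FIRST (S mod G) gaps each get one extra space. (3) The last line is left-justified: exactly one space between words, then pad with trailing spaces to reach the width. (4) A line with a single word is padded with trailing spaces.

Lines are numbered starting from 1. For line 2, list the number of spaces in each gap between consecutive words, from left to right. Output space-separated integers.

Answer: 1 1

Derivation:
Line 1: ['absolute', 'bridge'] (min_width=15, slack=5)
Line 2: ['laboratory', 'who', 'tired'] (min_width=20, slack=0)
Line 3: ['table', 'window', 'hard'] (min_width=17, slack=3)
Line 4: ['rainbow', 'stone'] (min_width=13, slack=7)
Line 5: ['mountain', 'paper', 'ocean'] (min_width=20, slack=0)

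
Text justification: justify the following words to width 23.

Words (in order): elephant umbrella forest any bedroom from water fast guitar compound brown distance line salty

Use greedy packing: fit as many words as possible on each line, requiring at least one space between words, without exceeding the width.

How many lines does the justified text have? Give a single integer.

Answer: 5

Derivation:
Line 1: ['elephant', 'umbrella'] (min_width=17, slack=6)
Line 2: ['forest', 'any', 'bedroom', 'from'] (min_width=23, slack=0)
Line 3: ['water', 'fast', 'guitar'] (min_width=17, slack=6)
Line 4: ['compound', 'brown', 'distance'] (min_width=23, slack=0)
Line 5: ['line', 'salty'] (min_width=10, slack=13)
Total lines: 5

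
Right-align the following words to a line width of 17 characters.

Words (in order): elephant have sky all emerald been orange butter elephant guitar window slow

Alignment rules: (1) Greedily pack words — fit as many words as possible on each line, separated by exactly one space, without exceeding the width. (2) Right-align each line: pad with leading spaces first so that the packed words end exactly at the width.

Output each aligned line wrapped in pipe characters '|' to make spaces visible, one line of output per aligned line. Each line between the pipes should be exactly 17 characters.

Answer: |elephant have sky|
| all emerald been|
|    orange butter|
|  elephant guitar|
|      window slow|

Derivation:
Line 1: ['elephant', 'have', 'sky'] (min_width=17, slack=0)
Line 2: ['all', 'emerald', 'been'] (min_width=16, slack=1)
Line 3: ['orange', 'butter'] (min_width=13, slack=4)
Line 4: ['elephant', 'guitar'] (min_width=15, slack=2)
Line 5: ['window', 'slow'] (min_width=11, slack=6)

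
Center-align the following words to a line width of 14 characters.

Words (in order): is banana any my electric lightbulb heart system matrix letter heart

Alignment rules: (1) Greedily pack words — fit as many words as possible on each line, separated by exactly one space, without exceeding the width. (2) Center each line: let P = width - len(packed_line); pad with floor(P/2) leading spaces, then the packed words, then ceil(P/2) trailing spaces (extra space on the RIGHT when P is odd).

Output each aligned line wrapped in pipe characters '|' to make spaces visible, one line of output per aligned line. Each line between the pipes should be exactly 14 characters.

Answer: |is banana any |
| my electric  |
|  lightbulb   |
| heart system |
|matrix letter |
|    heart     |

Derivation:
Line 1: ['is', 'banana', 'any'] (min_width=13, slack=1)
Line 2: ['my', 'electric'] (min_width=11, slack=3)
Line 3: ['lightbulb'] (min_width=9, slack=5)
Line 4: ['heart', 'system'] (min_width=12, slack=2)
Line 5: ['matrix', 'letter'] (min_width=13, slack=1)
Line 6: ['heart'] (min_width=5, slack=9)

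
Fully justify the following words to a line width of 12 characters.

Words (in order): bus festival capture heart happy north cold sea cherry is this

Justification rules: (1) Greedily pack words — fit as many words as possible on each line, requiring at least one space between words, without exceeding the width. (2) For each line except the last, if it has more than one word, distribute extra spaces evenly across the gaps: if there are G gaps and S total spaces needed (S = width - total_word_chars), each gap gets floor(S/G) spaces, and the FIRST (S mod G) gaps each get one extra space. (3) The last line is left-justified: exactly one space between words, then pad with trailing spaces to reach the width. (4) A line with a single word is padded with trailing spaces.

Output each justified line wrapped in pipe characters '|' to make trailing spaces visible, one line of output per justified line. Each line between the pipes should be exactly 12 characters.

Line 1: ['bus', 'festival'] (min_width=12, slack=0)
Line 2: ['capture'] (min_width=7, slack=5)
Line 3: ['heart', 'happy'] (min_width=11, slack=1)
Line 4: ['north', 'cold'] (min_width=10, slack=2)
Line 5: ['sea', 'cherry'] (min_width=10, slack=2)
Line 6: ['is', 'this'] (min_width=7, slack=5)

Answer: |bus festival|
|capture     |
|heart  happy|
|north   cold|
|sea   cherry|
|is this     |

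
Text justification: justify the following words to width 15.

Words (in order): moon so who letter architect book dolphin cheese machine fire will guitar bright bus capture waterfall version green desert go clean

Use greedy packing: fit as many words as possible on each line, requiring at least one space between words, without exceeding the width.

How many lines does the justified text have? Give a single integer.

Answer: 11

Derivation:
Line 1: ['moon', 'so', 'who'] (min_width=11, slack=4)
Line 2: ['letter'] (min_width=6, slack=9)
Line 3: ['architect', 'book'] (min_width=14, slack=1)
Line 4: ['dolphin', 'cheese'] (min_width=14, slack=1)
Line 5: ['machine', 'fire'] (min_width=12, slack=3)
Line 6: ['will', 'guitar'] (min_width=11, slack=4)
Line 7: ['bright', 'bus'] (min_width=10, slack=5)
Line 8: ['capture'] (min_width=7, slack=8)
Line 9: ['waterfall'] (min_width=9, slack=6)
Line 10: ['version', 'green'] (min_width=13, slack=2)
Line 11: ['desert', 'go', 'clean'] (min_width=15, slack=0)
Total lines: 11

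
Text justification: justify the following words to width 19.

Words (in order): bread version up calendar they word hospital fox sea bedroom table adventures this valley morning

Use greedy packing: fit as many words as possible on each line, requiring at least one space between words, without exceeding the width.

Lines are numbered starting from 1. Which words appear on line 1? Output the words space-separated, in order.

Answer: bread version up

Derivation:
Line 1: ['bread', 'version', 'up'] (min_width=16, slack=3)
Line 2: ['calendar', 'they', 'word'] (min_width=18, slack=1)
Line 3: ['hospital', 'fox', 'sea'] (min_width=16, slack=3)
Line 4: ['bedroom', 'table'] (min_width=13, slack=6)
Line 5: ['adventures', 'this'] (min_width=15, slack=4)
Line 6: ['valley', 'morning'] (min_width=14, slack=5)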